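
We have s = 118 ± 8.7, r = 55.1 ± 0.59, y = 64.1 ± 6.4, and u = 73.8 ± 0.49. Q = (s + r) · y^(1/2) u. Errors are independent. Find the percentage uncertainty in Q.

7.12%

Let w = s + r = 173. δw = √(δs² + δr²) = √(75.7 + 0.348) = 8.72, so δw/w = 0.0504.
Q is then a monomial in w, y, u:
δQ/Q = √((δw/w)² + (½·δy/y)² + (1·δu/u)²) = √(0.00254 + 0.00249 + 4.41e-05) = 0.0712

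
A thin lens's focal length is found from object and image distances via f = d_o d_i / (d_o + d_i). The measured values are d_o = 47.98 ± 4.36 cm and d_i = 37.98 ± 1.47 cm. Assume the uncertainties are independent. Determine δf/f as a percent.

∂f/∂d_o = (d_i/(d_o+d_i))² = 0.195;  ∂f/∂d_i = (d_o/(d_o+d_i))² = 0.312
δf = √((∂f/∂d_o · δd_o)² + (∂f/∂d_i · δd_i)²) = √(0.724 + 0.210) = 0.967 cm
f = 21.20 cm, so δf/f = 0.967/21.20 = 0.0456.

4.56%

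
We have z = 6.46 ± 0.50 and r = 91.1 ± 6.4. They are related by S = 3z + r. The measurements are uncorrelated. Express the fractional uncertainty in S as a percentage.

Absolute uncertainties add in quadrature for a linear combination:
  (3·δz)² = 2.25;  (δr)² = 41.0
δS = √(43.2) = 6.57
S = 110, so δS/S = 6.57/110 = 0.0595.

5.95%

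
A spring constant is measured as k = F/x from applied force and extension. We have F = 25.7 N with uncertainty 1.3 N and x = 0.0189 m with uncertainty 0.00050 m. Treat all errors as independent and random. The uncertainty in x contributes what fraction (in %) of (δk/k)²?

21.5%

(δk/k)² = (1·δF/F)² + (-1·δx/x)²
  F term: (1×0.0506)² = 0.00256
  x term: (-1×0.0265)² = 0.000700
Total = 0.00326. Share from x = 0.000700/0.00326 = 0.215.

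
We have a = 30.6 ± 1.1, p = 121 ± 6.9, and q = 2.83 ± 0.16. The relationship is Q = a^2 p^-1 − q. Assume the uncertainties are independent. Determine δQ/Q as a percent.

Let w = a^2·p^-1 = 7.74. δw/w = √((2·δa/a)² + (-1·δp/p)²) = √(0.00517 + 0.00325) = 0.0918, so δw = 0.710.
Q = w − q: δQ = √(δw² + δq²) = √(0.504 + 0.0256) = 0.728
Q = 4.91, so δQ/Q = 0.728/4.91 = 0.148.

14.8%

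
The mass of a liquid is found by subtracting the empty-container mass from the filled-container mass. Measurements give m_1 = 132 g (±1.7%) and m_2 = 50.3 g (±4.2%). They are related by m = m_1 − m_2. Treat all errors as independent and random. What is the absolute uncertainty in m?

For a sum/difference, combine absolute errors in quadrature:
  (δm_1)² = 5.04;  (δm_2)² = 4.46
δm = √(9.50) = 3.08 g

3.08 g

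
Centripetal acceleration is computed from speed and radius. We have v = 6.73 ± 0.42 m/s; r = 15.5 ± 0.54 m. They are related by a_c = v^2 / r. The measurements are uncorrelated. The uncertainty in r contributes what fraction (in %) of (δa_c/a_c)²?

7.23%

(δa_c/a_c)² = (2·δv/v)² + (-1·δr/r)²
  v term: (2×0.0624)² = 0.0156
  r term: (-1×0.0348)² = 0.00121
Total = 0.0168. Share from r = 0.00121/0.0168 = 0.0723.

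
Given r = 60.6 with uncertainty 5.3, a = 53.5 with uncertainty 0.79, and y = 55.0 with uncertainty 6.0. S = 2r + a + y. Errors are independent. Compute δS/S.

S is a linear combination, so absolute uncertainties add in quadrature:
  (2·δr)² = 112;  (δa)² = 0.624;  (δy)² = 36.0
δS = √(149) = 12.2
S = 230, so δS/S = 12.2/230 = 0.0531.

0.0531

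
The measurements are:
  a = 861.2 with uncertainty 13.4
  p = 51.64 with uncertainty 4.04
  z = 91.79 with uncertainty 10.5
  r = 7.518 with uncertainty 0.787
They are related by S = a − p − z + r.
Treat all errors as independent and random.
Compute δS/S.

Each term contributes (cᵢ δxᵢ)² to (δS)²:
  (δa)² = 180;  (δp)² = 16.3;  (δz)² = 110;  (δr)² = 0.619
δS = √(307) = 17.5
S = 725.3, so δS/S = 17.5/725.3 = 0.0241.

0.0241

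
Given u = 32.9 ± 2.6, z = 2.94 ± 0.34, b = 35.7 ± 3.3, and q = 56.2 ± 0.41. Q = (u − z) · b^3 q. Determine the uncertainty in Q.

Let w = u − z = 30.0. δw = √(δu² + δz²) = √(6.76 + 0.116) = 2.62, so δw/w = 0.0875.
Q is then a monomial in w, b, q:
δQ/Q = √((δw/w)² + (3·δb/b)² + (1·δq/q)²) = √(0.00766 + 0.0769 + 5.32e-05) = 0.291
Q = 7.66e+07, so δQ = 0.291 × 7.66e+07 = 2.23e+07.

2.23e+07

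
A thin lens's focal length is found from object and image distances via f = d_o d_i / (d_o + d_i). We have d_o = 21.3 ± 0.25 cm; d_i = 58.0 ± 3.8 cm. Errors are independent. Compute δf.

0.305 cm

∂f/∂d_o = (d_i/(d_o+d_i))² = 0.535;  ∂f/∂d_i = (d_o/(d_o+d_i))² = 0.0721
δf = √((∂f/∂d_o · δd_o)² + (∂f/∂d_i · δd_i)²) = √(0.0179 + 0.0752) = 0.305 cm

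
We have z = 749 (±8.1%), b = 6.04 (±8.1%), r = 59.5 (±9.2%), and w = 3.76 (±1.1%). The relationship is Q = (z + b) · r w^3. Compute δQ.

3.02e+05

Let u = z + b = 755. δu = √(δz² + δb²) = √(3680 + 0.239) = 60.7, so δu/u = 0.0804.
Q is then a monomial in u, r, w:
δQ/Q = √((δu/u)² + (1·δr/r)² + (3·δw/w)²) = √(0.00646 + 0.00846 + 0.00109) = 0.127
Q = 2.39e+06, so δQ = 0.127 × 2.39e+06 = 3.02e+05.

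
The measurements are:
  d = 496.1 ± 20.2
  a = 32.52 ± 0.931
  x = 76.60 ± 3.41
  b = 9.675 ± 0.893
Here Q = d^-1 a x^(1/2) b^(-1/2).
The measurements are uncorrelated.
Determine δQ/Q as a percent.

Each factor contributes (exponent × relative error)² to (δQ/Q)²:
  (-1·δd/d)² = (-1×0.0407)² = 0.00166;  (1·δa/a)² = (1×0.0286)² = 0.000820;  (½·δx/x)² = (0.5×0.0445)² = 0.000495;  (−½·δb/b)² = (-0.5×0.0923)² = 0.00213
δQ/Q = √(0.00510) = 0.0714

7.14%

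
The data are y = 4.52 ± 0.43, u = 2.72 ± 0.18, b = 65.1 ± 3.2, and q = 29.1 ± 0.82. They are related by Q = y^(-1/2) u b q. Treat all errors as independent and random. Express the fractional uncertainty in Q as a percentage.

9.93%

Each factor contributes (exponent × relative error)² to (δQ/Q)²:
  (−½·δy/y)² = (-0.5×0.0951)² = 0.00226;  (1·δu/u)² = (1×0.0662)² = 0.00438;  (1·δb/b)² = (1×0.0492)² = 0.00242;  (1·δq/q)² = (1×0.0282)² = 0.000794
δQ/Q = √(0.00985) = 0.0993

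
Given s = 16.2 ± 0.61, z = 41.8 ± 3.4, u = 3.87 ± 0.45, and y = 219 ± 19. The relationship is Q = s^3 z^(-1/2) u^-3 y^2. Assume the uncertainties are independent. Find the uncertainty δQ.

2.22e+05

Each factor contributes (exponent × relative error)² to (δQ/Q)²:
  (3·δs/s)² = (3×0.0377)² = 0.0128;  (−½·δz/z)² = (-0.5×0.0813)² = 0.00165;  (-3·δu/u)² = (-3×0.116)² = 0.122;  (2·δy/y)² = (2×0.0868)² = 0.0301
δQ/Q = √(0.166) = 0.408
Q = 5.44e+05, so δQ = 0.408 × 5.44e+05 = 2.22e+05.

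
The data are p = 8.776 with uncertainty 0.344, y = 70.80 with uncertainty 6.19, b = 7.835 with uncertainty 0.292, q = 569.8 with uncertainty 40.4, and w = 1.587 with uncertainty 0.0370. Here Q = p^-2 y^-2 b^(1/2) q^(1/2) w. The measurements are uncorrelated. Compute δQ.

Relative error in a monomial: (δQ/Q)² = Σ (nᵢ · δxᵢ/xᵢ)².
  (-2·δp/p)² = (-2×0.0392)² = 0.00615;  (-2·δy/y)² = (-2×0.0874)² = 0.0306;  (½·δb/b)² = (0.5×0.0373)² = 0.000347;  (½·δq/q)² = (0.5×0.0709)² = 0.00126;  (1·δw/w)² = (1×0.0233)² = 0.000544
δQ/Q = √(0.0389) = 0.197
Q = 0.0002747, so δQ = 0.197 × 0.0002747 = 5.42e-05.

5.42e-05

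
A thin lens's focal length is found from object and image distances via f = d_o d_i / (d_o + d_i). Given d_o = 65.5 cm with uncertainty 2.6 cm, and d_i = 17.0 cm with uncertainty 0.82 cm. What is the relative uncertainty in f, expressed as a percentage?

∂f/∂d_o = (d_i/(d_o+d_i))² = 0.0425;  ∂f/∂d_i = (d_o/(d_o+d_i))² = 0.630
δf = √((∂f/∂d_o · δd_o)² + (∂f/∂d_i · δd_i)²) = √(0.0122 + 0.267) = 0.529 cm
f = 13.5 cm, so δf/f = 0.529/13.5 = 0.0392.

3.92%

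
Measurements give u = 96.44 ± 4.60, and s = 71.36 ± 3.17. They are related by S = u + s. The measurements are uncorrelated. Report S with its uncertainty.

Sums and differences: (δS)² = Σ (cᵢ δxᵢ)².
  (δu)² = 21.2;  (δs)² = 10.0
δS = √(31.2) = 5.59
S = 167.8.

167.8 ± 5.59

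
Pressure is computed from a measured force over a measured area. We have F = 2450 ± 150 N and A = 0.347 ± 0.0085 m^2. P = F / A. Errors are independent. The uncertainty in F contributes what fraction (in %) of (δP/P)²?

(δP/P)² = (1·δF/F)² + (-1·δA/A)²
  F term: (1×0.0612)² = 0.00375
  A term: (-1×0.0245)² = 0.000600
Total = 0.00435. Share from F = 0.00375/0.00435 = 0.862.

86.2%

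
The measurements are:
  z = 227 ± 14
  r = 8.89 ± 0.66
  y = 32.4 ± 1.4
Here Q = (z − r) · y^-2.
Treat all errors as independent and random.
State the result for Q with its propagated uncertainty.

Let u = z − r = 218. δu = √(δz² + δr²) = √(196 + 0.436) = 14.0, so δu/u = 0.0643.
Q is then a monomial in u, y:
δQ/Q = √((δu/u)² + (-2·δy/y)²) = √(0.00413 + 0.00747) = 0.108
Q = 0.208, so δQ = 0.108 × 0.208 = 0.0224.

0.208 ± 0.0224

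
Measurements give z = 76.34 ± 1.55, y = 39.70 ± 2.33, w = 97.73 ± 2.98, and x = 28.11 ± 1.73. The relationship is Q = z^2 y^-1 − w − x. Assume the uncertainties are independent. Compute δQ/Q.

0.526

Let p = z^2·y^-1 = 146.8. δp/p = √((2·δz/z)² + (-1·δy/y)²) = √(0.00165 + 0.00344) = 0.0714, so δp = 10.5.
Q = p − w − x: δQ = √(δp² + δw² + δx²) = √(110 + 8.88 + 2.99) = 11.0
Q = 20.96, so δQ/Q = 11.0/20.96 = 0.526.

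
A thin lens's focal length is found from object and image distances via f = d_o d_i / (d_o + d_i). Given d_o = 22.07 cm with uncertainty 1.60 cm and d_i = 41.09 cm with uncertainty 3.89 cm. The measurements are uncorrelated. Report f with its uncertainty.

14.36 ± 0.827 cm

∂f/∂d_o = (d_i/(d_o+d_i))² = 0.423;  ∂f/∂d_i = (d_o/(d_o+d_i))² = 0.122
δf = √((∂f/∂d_o · δd_o)² + (∂f/∂d_i · δd_i)²) = √(0.459 + 0.226) = 0.827 cm
f = 14.36 cm.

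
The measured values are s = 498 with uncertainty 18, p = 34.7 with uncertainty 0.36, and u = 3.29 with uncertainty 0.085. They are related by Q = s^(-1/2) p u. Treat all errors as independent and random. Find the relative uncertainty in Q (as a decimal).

0.0332

Relative error in a monomial: (δQ/Q)² = Σ (nᵢ · δxᵢ/xᵢ)².
  (−½·δs/s)² = (-0.5×0.0361)² = 0.000327;  (1·δp/p)² = (1×0.0104)² = 0.000108;  (1·δu/u)² = (1×0.0258)² = 0.000667
δQ/Q = √(0.00110) = 0.0332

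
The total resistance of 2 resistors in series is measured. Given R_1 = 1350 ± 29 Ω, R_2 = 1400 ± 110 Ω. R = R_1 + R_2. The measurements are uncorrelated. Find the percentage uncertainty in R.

For a sum/difference, combine absolute errors in quadrature:
  (δR_1)² = 841;  (δR_2)² = 12100
δR = √(12900) = 114 Ω
R = 2750 Ω, so δR/R = 114/2750 = 0.0414.

4.14%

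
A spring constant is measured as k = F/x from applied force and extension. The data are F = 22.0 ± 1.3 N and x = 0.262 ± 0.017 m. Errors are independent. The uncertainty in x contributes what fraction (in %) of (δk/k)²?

(δk/k)² = (1·δF/F)² + (-1·δx/x)²
  F term: (1×0.0591)² = 0.00349
  x term: (-1×0.0649)² = 0.00421
Total = 0.00770. Share from x = 0.00421/0.00770 = 0.547.

54.7%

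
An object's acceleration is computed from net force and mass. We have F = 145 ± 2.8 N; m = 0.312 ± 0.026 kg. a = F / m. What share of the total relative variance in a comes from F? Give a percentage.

(δa/a)² = (1·δF/F)² + (-1·δm/m)²
  F term: (1×0.0193)² = 0.000373
  m term: (-1×0.0833)² = 0.00694
Total = 0.00732. Share from F = 0.000373/0.00732 = 0.0510.

5.10%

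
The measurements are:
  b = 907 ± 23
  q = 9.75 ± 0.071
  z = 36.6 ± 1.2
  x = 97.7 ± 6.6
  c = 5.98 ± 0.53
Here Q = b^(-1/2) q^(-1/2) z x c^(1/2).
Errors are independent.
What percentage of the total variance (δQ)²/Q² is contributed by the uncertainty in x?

58.7%

(δQ/Q)² = (−½·δb/b)² + (−½·δq/q)² + (1·δz/z)² + (1·δx/x)² + (½·δc/c)²
  b term: (-0.5×0.0254)² = 0.000161
  q term: (-0.5×0.00728)² = 1.33e-05
  z term: (1×0.0328)² = 0.00107
  x term: (1×0.0676)² = 0.00456
  c term: (0.5×0.0886)² = 0.00196
Total = 0.00778. Share from x = 0.00456/0.00778 = 0.587.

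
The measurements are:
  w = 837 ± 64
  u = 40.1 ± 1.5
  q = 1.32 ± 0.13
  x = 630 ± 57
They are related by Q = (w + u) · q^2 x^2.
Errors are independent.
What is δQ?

Let h = w + u = 877. δh = √(δw² + δu²) = √(4100 + 2.25) = 64.0, so δh/h = 0.0730.
Q is then a monomial in h, q, x:
δQ/Q = √((δh/h)² + (2·δq/q)² + (2·δx/x)²) = √(0.00533 + 0.0388 + 0.0327) = 0.277
Q = 6.07e+08, so δQ = 0.277 × 6.07e+08 = 1.68e+08.

1.68e+08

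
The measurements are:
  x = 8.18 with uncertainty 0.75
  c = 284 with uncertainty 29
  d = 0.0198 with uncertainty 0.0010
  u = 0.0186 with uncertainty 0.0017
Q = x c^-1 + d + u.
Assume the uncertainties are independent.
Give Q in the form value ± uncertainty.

Let p = x·c^-1 = 0.0288. δp/p = √((1·δx/x)² + (-1·δc/c)²) = √(0.00841 + 0.0104) = 0.137, so δp = 0.00395.
Q = p + d + u: δQ = √(δp² + δd² + δu²) = √(1.56e-05 + 1e-06 + 2.89e-06) = 0.00442
Q = 0.0672.

0.0672 ± 0.00442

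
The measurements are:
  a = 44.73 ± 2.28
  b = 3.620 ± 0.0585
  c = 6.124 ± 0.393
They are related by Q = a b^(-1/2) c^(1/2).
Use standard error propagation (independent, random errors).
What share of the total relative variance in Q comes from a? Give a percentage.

(δQ/Q)² = (1·δa/a)² + (−½·δb/b)² + (½·δc/c)²
  a term: (1×0.0510)² = 0.00260
  b term: (-0.5×0.0162)² = 6.53e-05
  c term: (0.5×0.0642)² = 0.00103
Total = 0.00369. Share from a = 0.00260/0.00369 = 0.704.

70.4%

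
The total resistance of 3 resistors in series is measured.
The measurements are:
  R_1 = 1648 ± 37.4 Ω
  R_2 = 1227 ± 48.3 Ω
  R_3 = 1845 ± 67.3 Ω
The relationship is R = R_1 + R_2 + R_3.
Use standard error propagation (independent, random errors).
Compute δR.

For a sum/difference, combine absolute errors in quadrature:
  (δR_1)² = 1400;  (δR_2)² = 2330;  (δR_3)² = 4530
δR = √(8260) = 90.9 Ω

90.9 Ω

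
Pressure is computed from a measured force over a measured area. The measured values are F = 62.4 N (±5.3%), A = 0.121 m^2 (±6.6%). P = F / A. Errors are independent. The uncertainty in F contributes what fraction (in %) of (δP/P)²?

39.2%

(δP/P)² = (1·δF/F)² + (-1·δA/A)²
  F term: (1×0.0530)² = 0.00281
  A term: (-1×0.0660)² = 0.00436
Total = 0.00717. Share from F = 0.00281/0.00717 = 0.392.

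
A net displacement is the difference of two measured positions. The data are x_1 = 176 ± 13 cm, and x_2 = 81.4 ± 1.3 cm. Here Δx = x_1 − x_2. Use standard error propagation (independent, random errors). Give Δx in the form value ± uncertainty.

94.6 ± 13.1 cm

Absolute uncertainties add in quadrature for a linear combination:
  (δx_1)² = 169;  (δx_2)² = 1.69
δΔx = √(171) = 13.1 cm
Δx = 94.6 cm.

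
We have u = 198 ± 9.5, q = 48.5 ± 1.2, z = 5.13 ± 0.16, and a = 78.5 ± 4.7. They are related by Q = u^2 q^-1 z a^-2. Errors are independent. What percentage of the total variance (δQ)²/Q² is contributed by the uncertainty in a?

57.1%

(δQ/Q)² = (2·δu/u)² + (-1·δq/q)² + (1·δz/z)² + (-2·δa/a)²
  u term: (2×0.0480)² = 0.00921
  q term: (-1×0.0247)² = 0.000612
  z term: (1×0.0312)² = 0.000973
  a term: (-2×0.0599)² = 0.0143
Total = 0.0251. Share from a = 0.0143/0.0251 = 0.571.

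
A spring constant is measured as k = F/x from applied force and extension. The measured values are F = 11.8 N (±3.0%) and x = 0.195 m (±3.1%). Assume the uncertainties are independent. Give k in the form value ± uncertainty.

60.5 ± 2.61 N/m

Since k is a product/quotient, work with relative uncertainties:
  (1·δF/F)² = (1×0.0300)² = 0.000900;  (-1·δx/x)² = (-1×0.0310)² = 0.000961
δk/k = √(0.00186) = 0.0431
k = 60.5 N/m, so δk = 0.0431 × 60.5 = 2.61 N/m.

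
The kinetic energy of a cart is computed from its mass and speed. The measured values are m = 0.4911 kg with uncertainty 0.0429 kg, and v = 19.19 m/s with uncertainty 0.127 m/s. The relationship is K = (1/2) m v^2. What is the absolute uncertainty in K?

7.99 J

Relative error in a monomial: (δK/K)² = Σ (nᵢ · δxᵢ/xᵢ)².
  (1·δm/m)² = (1×0.0874)² = 0.00763;  (2·δv/v)² = (2×0.00662)² = 0.000175
δK/K = √(0.00781) = 0.0884
K = 90.43 J, so δK = 0.0884 × 90.43 = 7.99 J.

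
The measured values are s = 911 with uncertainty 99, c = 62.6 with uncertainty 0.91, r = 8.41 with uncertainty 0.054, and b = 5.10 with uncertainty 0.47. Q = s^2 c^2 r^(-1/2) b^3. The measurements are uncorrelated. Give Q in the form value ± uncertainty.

(1.49 ± 0.525) × 10^11

Products/powers → add relative errors in quadrature, weighted by exponent:
  (2·δs/s)² = (2×0.109)² = 0.0472;  (2·δc/c)² = (2×0.0145)² = 0.000845;  (−½·δr/r)² = (-0.5×0.00642)² = 1.03e-05;  (3·δb/b)² = (3×0.0922)² = 0.0764
δQ/Q = √(0.125) = 0.353
Q = 1.49e+11, so δQ = 0.353 × 1.49e+11 = 5.25e+10.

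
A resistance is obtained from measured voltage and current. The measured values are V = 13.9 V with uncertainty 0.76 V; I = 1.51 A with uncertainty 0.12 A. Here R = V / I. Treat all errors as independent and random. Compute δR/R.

0.0965

Products/powers → add relative errors in quadrature, weighted by exponent:
  (1·δV/V)² = (1×0.0547)² = 0.00299;  (-1·δI/I)² = (-1×0.0795)² = 0.00632
δR/R = √(0.00931) = 0.0965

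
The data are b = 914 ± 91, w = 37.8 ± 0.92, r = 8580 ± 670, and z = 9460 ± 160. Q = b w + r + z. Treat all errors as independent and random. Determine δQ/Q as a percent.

Let p = b·w = 34500. δp/p = √((1·δb/b)² + (1·δw/w)²) = √(0.00991 + 0.000592) = 0.102, so δp = 3540.
Q = p + r + z: δQ = √(δp² + δr² + δz²) = √(1.25e+07 + 4.49e+05 + 25600) = 3610
Q = 52600, so δQ/Q = 3610/52600 = 0.0686.

6.86%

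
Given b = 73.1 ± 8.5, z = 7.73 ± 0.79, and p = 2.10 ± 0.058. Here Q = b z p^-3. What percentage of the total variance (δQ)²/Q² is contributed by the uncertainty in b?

(δQ/Q)² = (1·δb/b)² + (1·δz/z)² + (-3·δp/p)²
  b term: (1×0.116)² = 0.0135
  z term: (1×0.102)² = 0.0104
  p term: (-3×0.0276)² = 0.00687
Total = 0.0308. Share from b = 0.0135/0.0308 = 0.439.

43.9%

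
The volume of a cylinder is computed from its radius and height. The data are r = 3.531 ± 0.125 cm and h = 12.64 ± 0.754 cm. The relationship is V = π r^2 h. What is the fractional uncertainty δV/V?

0.0926

For a monomial V ∝ r^2, h, fractional errors add in quadrature:
  (2·δr/r)² = (2×0.0354)² = 0.00501;  (1·δh/h)² = (1×0.0597)² = 0.00356
δV/V = √(0.00857) = 0.0926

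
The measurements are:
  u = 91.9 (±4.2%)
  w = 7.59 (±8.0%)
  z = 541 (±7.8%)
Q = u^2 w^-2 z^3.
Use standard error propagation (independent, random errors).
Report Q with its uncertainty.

For a monomial Q ∝ u^2, w^-2, z^3, fractional errors add in quadrature:
  (2·δu/u)² = (2×0.0420)² = 0.00706;  (-2·δw/w)² = (-2×0.0800)² = 0.0256;  (3·δz/z)² = (3×0.0780)² = 0.0548
δQ/Q = √(0.0874) = 0.296
Q = 2.32e+10, so δQ = 0.296 × 2.32e+10 = 6.86e+09.

(2.32 ± 0.686) × 10^10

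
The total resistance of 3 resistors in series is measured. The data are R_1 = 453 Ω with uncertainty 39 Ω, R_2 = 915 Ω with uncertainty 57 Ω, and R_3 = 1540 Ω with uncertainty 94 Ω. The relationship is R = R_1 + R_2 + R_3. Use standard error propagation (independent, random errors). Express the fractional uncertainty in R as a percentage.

4.01%

Absolute uncertainties add in quadrature for a linear combination:
  (δR_1)² = 1520;  (δR_2)² = 3250;  (δR_3)² = 8840
δR = √(13600) = 117 Ω
R = 2910 Ω, so δR/R = 117/2910 = 0.0401.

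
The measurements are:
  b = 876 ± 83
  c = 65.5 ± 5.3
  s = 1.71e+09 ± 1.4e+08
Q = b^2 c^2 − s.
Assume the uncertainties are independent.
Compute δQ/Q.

0.526

Let p = b^2·c^2 = 3.29e+09. δp/p = √((2·δb/b)² + (2·δc/c)²) = √(0.0359 + 0.0262) = 0.249, so δp = 8.2e+08.
Q = p − s: δQ = √(δp² + δs²) = √(6.73e+17 + 1.96e+16) = 8.32e+08
Q = 1.58e+09, so δQ/Q = 8.32e+08/1.58e+09 = 0.526.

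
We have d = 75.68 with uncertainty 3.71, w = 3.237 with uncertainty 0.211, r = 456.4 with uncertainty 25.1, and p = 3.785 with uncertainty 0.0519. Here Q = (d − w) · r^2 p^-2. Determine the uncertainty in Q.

1.31e+05

Let u = d − w = 72.44. δu = √(δd² + δw²) = √(13.8 + 0.0445) = 3.72, so δu/u = 0.0513.
Q is then a monomial in u, r, p:
δQ/Q = √((δu/u)² + (2·δr/r)² + (-2·δp/p)²) = √(0.00263 + 0.0121 + 0.000752) = 0.124
Q = 1.053e+06, so δQ = 0.124 × 1.053e+06 = 1.31e+05.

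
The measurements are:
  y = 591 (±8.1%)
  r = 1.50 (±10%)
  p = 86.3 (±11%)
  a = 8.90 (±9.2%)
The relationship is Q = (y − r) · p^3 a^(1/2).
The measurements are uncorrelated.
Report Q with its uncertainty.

Let u = y − r = 590. δu = √(δy² + δr²) = √(2290 + 0.0225) = 47.9, so δu/u = 0.0812.
Q is then a monomial in u, p, a:
δQ/Q = √((δu/u)² + (3·δp/p)² + (½·δa/a)²) = √(0.00659 + 0.109 + 0.00212) = 0.343
Q = 1.13e+09, so δQ = 0.343 × 1.13e+09 = 3.88e+08.

(1.13 ± 0.388) × 10^9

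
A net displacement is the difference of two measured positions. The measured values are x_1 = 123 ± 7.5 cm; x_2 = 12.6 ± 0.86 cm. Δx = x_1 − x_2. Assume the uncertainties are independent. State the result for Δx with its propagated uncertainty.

110 ± 7.55 cm

Each term contributes (cᵢ δxᵢ)² to (δΔx)²:
  (δx_1)² = 56.2;  (δx_2)² = 0.740
δΔx = √(57.0) = 7.55 cm
Δx = 110 cm.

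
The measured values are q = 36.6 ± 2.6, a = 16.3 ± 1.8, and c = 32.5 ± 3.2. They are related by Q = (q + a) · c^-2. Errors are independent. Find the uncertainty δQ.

Let u = q + a = 52.9. δu = √(δq² + δa²) = √(6.76 + 3.24) = 3.16, so δu/u = 0.0598.
Q is then a monomial in u, c:
δQ/Q = √((δu/u)² + (-2·δc/c)²) = √(0.00357 + 0.0388) = 0.206
Q = 0.0501, so δQ = 0.206 × 0.0501 = 0.0103.

0.0103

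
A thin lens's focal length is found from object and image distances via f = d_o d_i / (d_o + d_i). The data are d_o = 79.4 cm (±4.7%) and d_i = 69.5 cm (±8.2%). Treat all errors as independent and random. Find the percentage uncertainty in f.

∂f/∂d_o = (d_i/(d_o+d_i))² = 0.218;  ∂f/∂d_i = (d_o/(d_o+d_i))² = 0.284
δf = √((∂f/∂d_o · δd_o)² + (∂f/∂d_i · δd_i)²) = √(0.661 + 2.63) = 1.81 cm
f = 37.1 cm, so δf/f = 1.81/37.1 = 0.0489.

4.89%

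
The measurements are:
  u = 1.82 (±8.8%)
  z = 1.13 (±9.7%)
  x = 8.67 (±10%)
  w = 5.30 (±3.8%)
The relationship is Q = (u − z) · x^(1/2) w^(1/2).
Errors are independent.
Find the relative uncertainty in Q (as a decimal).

Let h = u − z = 0.690. δh = √(δu² + δz²) = √(0.0257 + 0.0120) = 0.194, so δh/h = 0.281.
Q is then a monomial in h, x, w:
δQ/Q = √((δh/h)² + (½·δx/x)² + (½·δw/w)²) = √(0.0791 + 0.00250 + 0.000361) = 0.286

0.286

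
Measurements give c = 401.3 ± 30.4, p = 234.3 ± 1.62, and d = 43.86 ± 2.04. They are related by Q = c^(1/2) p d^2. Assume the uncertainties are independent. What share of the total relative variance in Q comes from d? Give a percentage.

85.4%

(δQ/Q)² = (½·δc/c)² + (1·δp/p)² + (2·δd/d)²
  c term: (0.5×0.0758)² = 0.00143
  p term: (1×0.00691)² = 4.78e-05
  d term: (2×0.0465)² = 0.00865
Total = 0.0101. Share from d = 0.00865/0.0101 = 0.854.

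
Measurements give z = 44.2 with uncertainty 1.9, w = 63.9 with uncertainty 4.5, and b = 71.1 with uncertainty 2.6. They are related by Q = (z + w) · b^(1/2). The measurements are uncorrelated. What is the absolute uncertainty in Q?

Let u = z + w = 108. δu = √(δz² + δw²) = √(3.61 + 20.2) = 4.88, so δu/u = 0.0452.
Q is then a monomial in u, b:
δQ/Q = √((δu/u)² + (½·δb/b)²) = √(0.00204 + 0.000334) = 0.0487
Q = 912, so δQ = 0.0487 × 912 = 44.4.

44.4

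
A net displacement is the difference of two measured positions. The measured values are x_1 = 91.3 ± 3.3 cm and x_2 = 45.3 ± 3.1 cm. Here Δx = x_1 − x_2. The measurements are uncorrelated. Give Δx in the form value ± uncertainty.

Absolute uncertainties add in quadrature for a linear combination:
  (δx_1)² = 10.9;  (δx_2)² = 9.61
δΔx = √(20.5) = 4.53 cm
Δx = 46.0 cm.

46.0 ± 4.53 cm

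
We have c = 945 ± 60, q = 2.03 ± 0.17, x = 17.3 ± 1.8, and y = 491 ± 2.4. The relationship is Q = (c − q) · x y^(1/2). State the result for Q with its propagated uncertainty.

Let u = c − q = 943. δu = √(δc² + δq²) = √(3600 + 0.0289) = 60.0, so δu/u = 0.0636.
Q is then a monomial in u, x, y:
δQ/Q = √((δu/u)² + (1·δx/x)² + (½·δy/y)²) = √(0.00405 + 0.0108 + 5.97e-06) = 0.122
Q = 3.61e+05, so δQ = 0.122 × 3.61e+05 = 44100.

(3.61 ± 0.441) × 10^5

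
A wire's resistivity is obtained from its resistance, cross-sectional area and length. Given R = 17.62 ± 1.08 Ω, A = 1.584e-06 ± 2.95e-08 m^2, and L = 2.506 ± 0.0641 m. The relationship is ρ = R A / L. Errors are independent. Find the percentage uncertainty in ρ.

Products/powers → add relative errors in quadrature, weighted by exponent:
  (1·δR/R)² = (1×0.0613)² = 0.00376;  (1·δA/A)² = (1×0.0186)² = 0.000347;  (-1·δL/L)² = (-1×0.0256)² = 0.000654
δρ/ρ = √(0.00476) = 0.0690

6.90%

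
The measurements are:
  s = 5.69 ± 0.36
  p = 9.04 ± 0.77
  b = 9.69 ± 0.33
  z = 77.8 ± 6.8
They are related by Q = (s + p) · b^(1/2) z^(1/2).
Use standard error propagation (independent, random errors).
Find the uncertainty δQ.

30.1

Let u = s + p = 14.7. δu = √(δs² + δp²) = √(0.130 + 0.593) = 0.850, so δu/u = 0.0577.
Q is then a monomial in u, b, z:
δQ/Q = √((δu/u)² + (½·δb/b)² + (½·δz/z)²) = √(0.00333 + 0.000290 + 0.00191) = 0.0744
Q = 404, so δQ = 0.0744 × 404 = 30.1.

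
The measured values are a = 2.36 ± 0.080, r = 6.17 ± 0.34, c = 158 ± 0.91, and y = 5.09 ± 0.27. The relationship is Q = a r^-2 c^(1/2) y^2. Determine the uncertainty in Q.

Each factor contributes (exponent × relative error)² to (δQ/Q)²:
  (1·δa/a)² = (1×0.0339)² = 0.00115;  (-2·δr/r)² = (-2×0.0551)² = 0.0121;  (½·δc/c)² = (0.5×0.00576)² = 8.29e-06;  (2·δy/y)² = (2×0.0530)² = 0.0113
δQ/Q = √(0.0246) = 0.157
Q = 20.2, so δQ = 0.157 × 20.2 = 3.16.

3.16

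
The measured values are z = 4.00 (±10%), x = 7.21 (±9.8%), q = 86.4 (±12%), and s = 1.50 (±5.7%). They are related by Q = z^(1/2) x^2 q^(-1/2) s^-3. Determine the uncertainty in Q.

Since Q is a product/quotient, work with relative uncertainties:
  (½·δz/z)² = (0.5×0.100)² = 0.00250;  (2·δx/x)² = (2×0.0980)² = 0.0384;  (−½·δq/q)² = (-0.5×0.120)² = 0.00360;  (-3·δs/s)² = (-3×0.0570)² = 0.0292
δQ/Q = √(0.0738) = 0.272
Q = 3.31, so δQ = 0.272 × 3.31 = 0.900.

0.900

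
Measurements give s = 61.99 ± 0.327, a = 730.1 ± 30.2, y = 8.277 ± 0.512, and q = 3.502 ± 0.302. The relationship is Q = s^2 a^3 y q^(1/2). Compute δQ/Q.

Products/powers → add relative errors in quadrature, weighted by exponent:
  (2·δs/s)² = (2×0.00528)² = 0.000111;  (3·δa/a)² = (3×0.0414)² = 0.0154;  (1·δy/y)² = (1×0.0619)² = 0.00383;  (½·δq/q)² = (0.5×0.0862)² = 0.00186
δQ/Q = √(0.0212) = 0.146

0.146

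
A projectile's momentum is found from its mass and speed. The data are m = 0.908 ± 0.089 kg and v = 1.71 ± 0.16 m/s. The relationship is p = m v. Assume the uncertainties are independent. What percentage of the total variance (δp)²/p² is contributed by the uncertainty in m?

(δp/p)² = (1·δm/m)² + (1·δv/v)²
  m term: (1×0.0980)² = 0.00961
  v term: (1×0.0936)² = 0.00875
Total = 0.0184. Share from m = 0.00961/0.0184 = 0.523.

52.3%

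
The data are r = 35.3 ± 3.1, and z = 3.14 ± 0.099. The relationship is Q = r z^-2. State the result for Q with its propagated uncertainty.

3.58 ± 0.387

For a monomial Q ∝ r, z^-2, fractional errors add in quadrature:
  (1·δr/r)² = (1×0.0878)² = 0.00771;  (-2·δz/z)² = (-2×0.0315)² = 0.00398
δQ/Q = √(0.0117) = 0.108
Q = 3.58, so δQ = 0.108 × 3.58 = 0.387.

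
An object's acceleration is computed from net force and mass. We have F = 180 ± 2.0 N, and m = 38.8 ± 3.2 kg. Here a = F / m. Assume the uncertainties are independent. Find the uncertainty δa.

Each factor contributes (exponent × relative error)² to (δa/a)²:
  (1·δF/F)² = (1×0.0111)² = 0.000123;  (-1·δm/m)² = (-1×0.0825)² = 0.00680
δa/a = √(0.00693) = 0.0832
a = 4.64 m/s^2, so δa = 0.0832 × 4.64 = 0.386 m/s^2.

0.386 m/s^2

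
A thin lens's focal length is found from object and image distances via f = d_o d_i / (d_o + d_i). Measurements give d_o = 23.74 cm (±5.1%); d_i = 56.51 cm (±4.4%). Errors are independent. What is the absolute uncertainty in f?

∂f/∂d_o = (d_i/(d_o+d_i))² = 0.496;  ∂f/∂d_i = (d_o/(d_o+d_i))² = 0.0875
δf = √((∂f/∂d_o · δd_o)² + (∂f/∂d_i · δd_i)²) = √(0.360 + 0.0473) = 0.639 cm

0.639 cm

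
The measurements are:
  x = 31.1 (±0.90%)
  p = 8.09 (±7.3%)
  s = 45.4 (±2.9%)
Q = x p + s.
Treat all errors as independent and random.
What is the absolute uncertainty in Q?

18.6

Let w = x·p = 252. δw/w = √((1·δx/x)² + (1·δp/p)²) = √(8.1e-05 + 0.00533) = 0.0736, so δw = 18.5.
Q = w + s: δQ = √(δw² + δs²) = √(342 + 1.73) = 18.6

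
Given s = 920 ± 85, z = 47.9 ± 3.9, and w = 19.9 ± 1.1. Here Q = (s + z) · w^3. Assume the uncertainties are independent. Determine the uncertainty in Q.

Let u = s + z = 968. δu = √(δs² + δz²) = √(7220 + 15.2) = 85.1, so δu/u = 0.0879.
Q is then a monomial in u, w:
δQ/Q = √((δu/u)² + (3·δw/w)²) = √(0.00773 + 0.0275) = 0.188
Q = 7.63e+06, so δQ = 0.188 × 7.63e+06 = 1.43e+06.

1.43e+06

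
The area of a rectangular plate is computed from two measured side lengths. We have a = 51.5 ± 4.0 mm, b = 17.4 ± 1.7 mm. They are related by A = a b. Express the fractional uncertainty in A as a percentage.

Relative error in a monomial: (δA/A)² = Σ (nᵢ · δxᵢ/xᵢ)².
  (1·δa/a)² = (1×0.0777)² = 0.00603;  (1·δb/b)² = (1×0.0977)² = 0.00955
δA/A = √(0.0156) = 0.125

12.5%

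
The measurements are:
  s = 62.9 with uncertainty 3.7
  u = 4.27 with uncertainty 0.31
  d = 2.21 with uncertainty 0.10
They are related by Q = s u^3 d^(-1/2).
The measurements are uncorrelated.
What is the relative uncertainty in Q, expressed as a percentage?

22.7%

Products/powers → add relative errors in quadrature, weighted by exponent:
  (1·δs/s)² = (1×0.0588)² = 0.00346;  (3·δu/u)² = (3×0.0726)² = 0.0474;  (−½·δd/d)² = (-0.5×0.0452)² = 0.000512
δQ/Q = √(0.0514) = 0.227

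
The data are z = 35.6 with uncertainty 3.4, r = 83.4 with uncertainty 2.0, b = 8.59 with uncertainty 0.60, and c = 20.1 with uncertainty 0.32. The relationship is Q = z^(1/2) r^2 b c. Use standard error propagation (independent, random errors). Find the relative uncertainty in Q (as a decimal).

0.0986

Q is a product of powers, so relative uncertainties combine in quadrature:
  (½·δz/z)² = (0.5×0.0955)² = 0.00228;  (2·δr/r)² = (2×0.0240)² = 0.00230;  (1·δb/b)² = (1×0.0698)² = 0.00488;  (1·δc/c)² = (1×0.0159)² = 0.000253
δQ/Q = √(0.00971) = 0.0986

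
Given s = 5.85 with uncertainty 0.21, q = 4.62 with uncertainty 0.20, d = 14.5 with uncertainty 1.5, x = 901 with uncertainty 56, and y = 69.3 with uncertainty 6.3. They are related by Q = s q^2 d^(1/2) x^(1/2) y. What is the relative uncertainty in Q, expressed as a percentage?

14.4%

Since Q is a product/quotient, work with relative uncertainties:
  (1·δs/s)² = (1×0.0359)² = 0.00129;  (2·δq/q)² = (2×0.0433)² = 0.00750;  (½·δd/d)² = (0.5×0.103)² = 0.00268;  (½·δx/x)² = (0.5×0.0622)² = 0.000966;  (1·δy/y)² = (1×0.0909)² = 0.00826
δQ/Q = √(0.0207) = 0.144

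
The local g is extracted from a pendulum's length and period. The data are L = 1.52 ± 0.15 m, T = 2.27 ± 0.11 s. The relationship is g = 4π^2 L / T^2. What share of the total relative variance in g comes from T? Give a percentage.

49.1%

(δg/g)² = (1·δL/L)² + (-2·δT/T)²
  L term: (1×0.0987)² = 0.00974
  T term: (-2×0.0485)² = 0.00939
Total = 0.0191. Share from T = 0.00939/0.0191 = 0.491.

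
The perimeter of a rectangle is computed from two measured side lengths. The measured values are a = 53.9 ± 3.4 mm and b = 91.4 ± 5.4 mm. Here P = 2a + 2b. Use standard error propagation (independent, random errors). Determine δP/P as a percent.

4.39%

Absolute uncertainties add in quadrature for a linear combination:
  (2·δa)² = 46.2;  (2·δb)² = 117
δP = √(163) = 12.8 mm
P = 291 mm, so δP/P = 12.8/291 = 0.0439.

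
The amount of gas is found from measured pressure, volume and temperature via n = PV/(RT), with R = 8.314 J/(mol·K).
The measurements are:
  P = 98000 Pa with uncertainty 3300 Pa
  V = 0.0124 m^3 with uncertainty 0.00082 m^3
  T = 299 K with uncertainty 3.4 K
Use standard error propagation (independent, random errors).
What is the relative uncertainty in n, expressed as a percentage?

7.51%

Relative error in a monomial: (δn/n)² = Σ (nᵢ · δxᵢ/xᵢ)².
  (1·δP/P)² = (1×0.0337)² = 0.00113;  (1·δV/V)² = (1×0.0661)² = 0.00437;  (-1·δT/T)² = (-1×0.0114)² = 0.000129
δn/n = √(0.00564) = 0.0751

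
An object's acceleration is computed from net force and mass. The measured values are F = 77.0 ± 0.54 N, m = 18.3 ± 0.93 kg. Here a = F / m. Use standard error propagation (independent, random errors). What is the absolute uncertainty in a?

a is a product of powers, so relative uncertainties combine in quadrature:
  (1·δF/F)² = (1×0.00701)² = 4.92e-05;  (-1·δm/m)² = (-1×0.0508)² = 0.00258
δa/a = √(0.00263) = 0.0513
a = 4.21 m/s^2, so δa = 0.0513 × 4.21 = 0.216 m/s^2.

0.216 m/s^2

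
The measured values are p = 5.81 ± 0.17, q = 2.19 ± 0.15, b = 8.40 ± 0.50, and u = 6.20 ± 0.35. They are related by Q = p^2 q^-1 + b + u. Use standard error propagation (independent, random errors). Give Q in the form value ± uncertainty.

Let w = p^2·q^-1 = 15.4. δw/w = √((2·δp/p)² + (-1·δq/q)²) = √(0.00342 + 0.00469) = 0.0901, so δw = 1.39.
Q = w + b + u: δQ = √(δw² + δb² + δu²) = √(1.93 + 0.250 + 0.122) = 1.52
Q = 30.0.

30.0 ± 1.52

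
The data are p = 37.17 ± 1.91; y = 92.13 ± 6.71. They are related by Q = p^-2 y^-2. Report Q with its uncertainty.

(8.527 ± 1.52) × 10^-8

For a monomial Q ∝ p^-2, y^-2, fractional errors add in quadrature:
  (-2·δp/p)² = (-2×0.0514)² = 0.0106;  (-2·δy/y)² = (-2×0.0728)² = 0.0212
δQ/Q = √(0.0318) = 0.178
Q = 8.527e-08, so δQ = 0.178 × 8.527e-08 = 1.52e-08.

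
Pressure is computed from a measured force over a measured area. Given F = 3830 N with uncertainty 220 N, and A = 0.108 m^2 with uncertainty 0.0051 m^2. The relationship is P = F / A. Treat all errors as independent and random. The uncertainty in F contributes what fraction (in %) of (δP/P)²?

59.7%

(δP/P)² = (1·δF/F)² + (-1·δA/A)²
  F term: (1×0.0574)² = 0.00330
  A term: (-1×0.0472)² = 0.00223
Total = 0.00553. Share from F = 0.00330/0.00553 = 0.597.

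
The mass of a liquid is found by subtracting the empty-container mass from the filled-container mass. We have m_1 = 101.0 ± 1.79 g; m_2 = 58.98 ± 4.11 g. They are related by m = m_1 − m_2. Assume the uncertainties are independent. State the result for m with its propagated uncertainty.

Sums and differences: (δm)² = Σ (cᵢ δxᵢ)².
  (δm_1)² = 3.20;  (δm_2)² = 16.9
δm = √(20.1) = 4.48 g
m = 42.02 g.

42.02 ± 4.48 g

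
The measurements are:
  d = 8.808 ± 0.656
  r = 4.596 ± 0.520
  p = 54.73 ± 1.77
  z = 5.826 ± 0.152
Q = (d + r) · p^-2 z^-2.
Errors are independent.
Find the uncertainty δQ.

1.37e-05

Let u = d + r = 13.40. δu = √(δd² + δr²) = √(0.430 + 0.270) = 0.837, so δu/u = 0.0625.
Q is then a monomial in u, p, z:
δQ/Q = √((δu/u)² + (-2·δp/p)² + (-2·δz/z)²) = √(0.00390 + 0.00418 + 0.00272) = 0.104
Q = 0.0001318, so δQ = 0.104 × 0.0001318 = 1.37e-05.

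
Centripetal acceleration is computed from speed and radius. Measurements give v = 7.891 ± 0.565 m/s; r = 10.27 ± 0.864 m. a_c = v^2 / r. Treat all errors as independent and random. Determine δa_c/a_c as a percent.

Products/powers → add relative errors in quadrature, weighted by exponent:
  (2·δv/v)² = (2×0.0716)² = 0.0205;  (-1·δr/r)² = (-1×0.0841)² = 0.00708
δa_c/a_c = √(0.0276) = 0.166

16.6%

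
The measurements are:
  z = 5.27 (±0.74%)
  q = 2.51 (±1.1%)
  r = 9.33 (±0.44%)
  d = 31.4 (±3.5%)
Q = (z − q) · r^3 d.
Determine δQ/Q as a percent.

Let u = z − q = 2.76. δu = √(δz² + δq²) = √(0.00152 + 0.000762) = 0.0478, so δu/u = 0.0173.
Q is then a monomial in u, r, d:
δQ/Q = √((δu/u)² + (3·δr/r)² + (1·δd/d)²) = √(0.000300 + 0.000174 + 0.00123) = 0.0412

4.12%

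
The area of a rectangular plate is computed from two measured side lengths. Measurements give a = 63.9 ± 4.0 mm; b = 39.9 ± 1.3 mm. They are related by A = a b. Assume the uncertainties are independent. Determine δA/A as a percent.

7.06%

Products/powers → add relative errors in quadrature, weighted by exponent:
  (1·δa/a)² = (1×0.0626)² = 0.00392;  (1·δb/b)² = (1×0.0326)² = 0.00106
δA/A = √(0.00498) = 0.0706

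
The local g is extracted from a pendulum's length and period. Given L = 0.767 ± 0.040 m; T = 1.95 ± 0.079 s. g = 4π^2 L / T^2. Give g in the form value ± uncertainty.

g is a product of powers, so relative uncertainties combine in quadrature:
  (1·δL/L)² = (1×0.0522)² = 0.00272;  (-2·δT/T)² = (-2×0.0405)² = 0.00657
δg/g = √(0.00928) = 0.0964
g = 7.96 m/s^2, so δg = 0.0964 × 7.96 = 0.767 m/s^2.

7.96 ± 0.767 m/s^2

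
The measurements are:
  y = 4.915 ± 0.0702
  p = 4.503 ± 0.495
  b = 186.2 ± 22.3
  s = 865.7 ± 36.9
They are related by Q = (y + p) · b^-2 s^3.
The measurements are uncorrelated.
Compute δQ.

48800

Let u = y + p = 9.418. δu = √(δy² + δp²) = √(0.00493 + 0.245) = 0.500, so δu/u = 0.0531.
Q is then a monomial in u, b, s:
δQ/Q = √((δu/u)² + (-2·δb/b)² + (3·δs/s)²) = √(0.00282 + 0.0574 + 0.0164) = 0.277
Q = 176200, so δQ = 0.277 × 176200 = 48800.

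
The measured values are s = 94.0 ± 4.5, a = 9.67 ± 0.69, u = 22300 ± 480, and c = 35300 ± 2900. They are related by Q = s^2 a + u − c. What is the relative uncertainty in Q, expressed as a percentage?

14.7%

Let p = s^2·a = 85400. δp/p = √((2·δs/s)² + (1·δa/a)²) = √(0.00917 + 0.00509) = 0.119, so δp = 10200.
Q = p + u − c: δQ = √(δp² + δu² + δc²) = √(1.04e+08 + 2.3e+05 + 8.41e+06) = 10600
Q = 72400, so δQ/Q = 10600/72400 = 0.147.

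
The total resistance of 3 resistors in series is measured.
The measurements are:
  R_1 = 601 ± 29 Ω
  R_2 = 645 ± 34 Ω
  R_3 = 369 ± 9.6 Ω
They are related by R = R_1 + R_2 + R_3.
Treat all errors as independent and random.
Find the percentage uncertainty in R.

R is a linear combination, so absolute uncertainties add in quadrature:
  (δR_1)² = 841;  (δR_2)² = 1160;  (δR_3)² = 92.2
δR = √(2090) = 45.7 Ω
R = 1620 Ω, so δR/R = 45.7/1620 = 0.0283.

2.83%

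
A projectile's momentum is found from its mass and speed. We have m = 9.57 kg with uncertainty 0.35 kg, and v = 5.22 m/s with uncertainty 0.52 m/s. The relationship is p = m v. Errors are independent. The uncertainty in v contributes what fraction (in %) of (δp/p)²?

88.1%

(δp/p)² = (1·δm/m)² + (1·δv/v)²
  m term: (1×0.0366)² = 0.00134
  v term: (1×0.0996)² = 0.00992
Total = 0.0113. Share from v = 0.00992/0.0113 = 0.881.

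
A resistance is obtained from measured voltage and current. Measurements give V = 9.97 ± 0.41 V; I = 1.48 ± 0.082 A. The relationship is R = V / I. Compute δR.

0.465 Ω

Since R is a product/quotient, work with relative uncertainties:
  (1·δV/V)² = (1×0.0411)² = 0.00169;  (-1·δI/I)² = (-1×0.0554)² = 0.00307
δR/R = √(0.00476) = 0.0690
R = 6.74 Ω, so δR = 0.0690 × 6.74 = 0.465 Ω.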